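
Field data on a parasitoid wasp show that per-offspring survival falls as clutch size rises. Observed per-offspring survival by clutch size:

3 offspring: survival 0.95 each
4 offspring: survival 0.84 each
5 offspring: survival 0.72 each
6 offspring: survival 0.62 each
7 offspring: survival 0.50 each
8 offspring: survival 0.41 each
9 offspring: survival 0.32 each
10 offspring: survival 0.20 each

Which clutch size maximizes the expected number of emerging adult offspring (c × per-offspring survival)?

Expected emerging adult offspring = c × s(c):
  c=3: 3 × 0.95 = 2.850
  c=4: 4 × 0.84 = 3.360
  c=5: 5 × 0.72 = 3.600
  c=6: 6 × 0.62 = 3.720
  c=7: 7 × 0.50 = 3.500
  c=8: 8 × 0.41 = 3.280
  c=9: 9 × 0.32 = 2.880
  c=10: 10 × 0.20 = 2.000
Maximum at c = 6 (3.720 emerging adult offspring).

6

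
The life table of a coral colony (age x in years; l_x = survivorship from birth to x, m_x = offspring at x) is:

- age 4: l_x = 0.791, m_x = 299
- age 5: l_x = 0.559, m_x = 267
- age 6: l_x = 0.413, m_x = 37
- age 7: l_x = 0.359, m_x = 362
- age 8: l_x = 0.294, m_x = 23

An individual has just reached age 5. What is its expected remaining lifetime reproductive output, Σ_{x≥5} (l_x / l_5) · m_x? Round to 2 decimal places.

l_5 = 0.559. Conditional survival from age 5 to x is l_x / l_5.
  x=5: (0.559/0.559) × 267 = 267.0000
  x=6: (0.413/0.559) × 37 = 27.3363
  x=7: (0.359/0.559) × 362 = 232.4830
  x=8: (0.294/0.559) × 23 = 12.0966
Sum = 267.0000 + 27.3363 + 232.4830 + 12.0966 = 538.9159

538.92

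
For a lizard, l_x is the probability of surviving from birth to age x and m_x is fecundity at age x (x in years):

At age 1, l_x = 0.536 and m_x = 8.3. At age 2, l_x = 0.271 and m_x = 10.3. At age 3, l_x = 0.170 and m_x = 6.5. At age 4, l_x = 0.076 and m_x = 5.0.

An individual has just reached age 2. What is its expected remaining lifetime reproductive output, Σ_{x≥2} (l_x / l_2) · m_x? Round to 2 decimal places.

15.78

l_2 = 0.271. Conditional survival from age 2 to x is l_x / l_2.
  x=2: (0.271/0.271) × 10.3 = 10.3000
  x=3: (0.170/0.271) × 6.5 = 4.0775
  x=4: (0.076/0.271) × 5.0 = 1.4022
Sum = 10.3000 + 4.0775 + 1.4022 = 15.7797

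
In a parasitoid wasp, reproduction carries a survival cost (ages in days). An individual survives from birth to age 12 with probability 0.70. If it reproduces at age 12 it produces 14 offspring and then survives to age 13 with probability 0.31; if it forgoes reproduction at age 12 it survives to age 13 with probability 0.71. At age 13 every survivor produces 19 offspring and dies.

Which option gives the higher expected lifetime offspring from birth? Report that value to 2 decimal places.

breed at age 12: R₀ = 0.70 × (14 + 0.31 × 19) = 0.70 × 19.8900 = 13.9230
delay to age 13: R₀ = 0.70 × (0.71 × 19) = 0.70 × 13.4900 = 9.4430
Higher: breed at age 12 (13.9230).

13.92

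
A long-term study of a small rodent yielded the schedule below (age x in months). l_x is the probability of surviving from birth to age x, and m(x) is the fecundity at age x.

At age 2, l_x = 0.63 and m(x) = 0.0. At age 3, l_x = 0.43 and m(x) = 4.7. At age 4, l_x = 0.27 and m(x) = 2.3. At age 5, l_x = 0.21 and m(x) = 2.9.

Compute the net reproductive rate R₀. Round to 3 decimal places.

3.251

R₀ = Σ l_x m(x):
  age 2: 0.63 × 0.0 = 0.0000
  age 3: 0.43 × 4.7 = 2.0210
  age 4: 0.27 × 2.3 = 0.6210
  age 5: 0.21 × 2.9 = 0.6090
R₀ = 0.0000 + 2.0210 + 0.6210 + 0.6090 = 3.2510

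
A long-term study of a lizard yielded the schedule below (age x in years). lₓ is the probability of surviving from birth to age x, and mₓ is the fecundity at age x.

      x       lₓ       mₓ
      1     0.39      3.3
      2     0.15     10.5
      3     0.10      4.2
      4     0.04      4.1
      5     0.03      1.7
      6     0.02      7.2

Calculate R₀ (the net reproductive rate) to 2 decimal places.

3.64

R₀ = Σ lₓ mₓ:
  age 1: 0.39 × 3.3 = 1.2870
  age 2: 0.15 × 10.5 = 1.5750
  age 3: 0.10 × 4.2 = 0.4200
  age 4: 0.04 × 4.1 = 0.1640
  age 5: 0.03 × 1.7 = 0.0510
  age 6: 0.02 × 7.2 = 0.1440
R₀ = 1.2870 + 1.5750 + 0.4200 + 0.1640 + 0.0510 + 0.1440 = 3.6410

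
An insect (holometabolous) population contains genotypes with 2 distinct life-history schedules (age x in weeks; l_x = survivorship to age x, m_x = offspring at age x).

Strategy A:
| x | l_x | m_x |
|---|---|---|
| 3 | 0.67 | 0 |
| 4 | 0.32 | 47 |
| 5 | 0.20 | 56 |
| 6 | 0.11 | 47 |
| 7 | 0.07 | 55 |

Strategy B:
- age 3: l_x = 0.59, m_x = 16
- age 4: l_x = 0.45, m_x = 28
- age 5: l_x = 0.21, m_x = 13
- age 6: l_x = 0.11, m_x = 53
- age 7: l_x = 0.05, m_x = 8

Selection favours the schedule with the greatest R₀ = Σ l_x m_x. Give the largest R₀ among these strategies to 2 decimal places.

35.26

Strategy A: R₀ = 0.67×0 + 0.32×47 + 0.20×56 + 0.11×47 + 0.07×55 = 35.2600
Strategy B: R₀ = 0.59×16 + 0.45×28 + 0.21×13 + 0.11×53 + 0.05×8 = 31.0000
Highest R₀: strategy A with 35.2600.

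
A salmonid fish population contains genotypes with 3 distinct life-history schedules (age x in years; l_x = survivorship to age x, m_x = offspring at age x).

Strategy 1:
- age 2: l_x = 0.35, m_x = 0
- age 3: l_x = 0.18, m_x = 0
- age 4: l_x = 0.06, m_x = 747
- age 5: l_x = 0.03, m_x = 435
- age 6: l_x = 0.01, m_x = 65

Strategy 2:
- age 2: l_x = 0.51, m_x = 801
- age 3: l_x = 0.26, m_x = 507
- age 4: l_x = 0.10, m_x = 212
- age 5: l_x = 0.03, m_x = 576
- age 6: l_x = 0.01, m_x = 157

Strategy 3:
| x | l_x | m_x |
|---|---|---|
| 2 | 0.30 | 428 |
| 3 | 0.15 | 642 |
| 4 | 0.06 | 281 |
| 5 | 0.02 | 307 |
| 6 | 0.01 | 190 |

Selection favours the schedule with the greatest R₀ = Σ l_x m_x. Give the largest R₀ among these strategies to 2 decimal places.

Strategy 1: R₀ = 0.35×0 + 0.18×0 + 0.06×747 + 0.03×435 + 0.01×65 = 58.5200
Strategy 2: R₀ = 0.51×801 + 0.26×507 + 0.10×212 + 0.03×576 + 0.01×157 = 580.3800
Strategy 3: R₀ = 0.30×428 + 0.15×642 + 0.06×281 + 0.02×307 + 0.01×190 = 249.6000
Highest R₀: strategy 2 with 580.3800.

580.38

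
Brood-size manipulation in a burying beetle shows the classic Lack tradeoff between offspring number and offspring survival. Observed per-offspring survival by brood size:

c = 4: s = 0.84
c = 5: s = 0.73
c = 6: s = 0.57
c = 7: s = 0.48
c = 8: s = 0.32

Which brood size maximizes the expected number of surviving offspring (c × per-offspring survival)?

5

Expected surviving offspring = c × s(c):
  c=4: 4 × 0.84 = 3.360
  c=5: 5 × 0.73 = 3.650
  c=6: 6 × 0.57 = 3.420
  c=7: 7 × 0.48 = 3.360
  c=8: 8 × 0.32 = 2.560
Maximum at c = 5 (3.650 surviving offspring).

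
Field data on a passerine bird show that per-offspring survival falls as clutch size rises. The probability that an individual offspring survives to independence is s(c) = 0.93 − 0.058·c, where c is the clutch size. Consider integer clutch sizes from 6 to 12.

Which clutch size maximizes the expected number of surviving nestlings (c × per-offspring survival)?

8

Expected surviving nestlings = c × s(c):
  c=6: 6 × 0.582 = 3.492
  c=7: 7 × 0.524 = 3.668
  c=8: 8 × 0.466 = 3.728
  c=9: 9 × 0.408 = 3.672
  c=10: 10 × 0.350 = 3.500
  c=11: 11 × 0.292 = 3.212
  c=12: 12 × 0.234 = 2.808
Maximum at c = 8 (3.728 surviving nestlings).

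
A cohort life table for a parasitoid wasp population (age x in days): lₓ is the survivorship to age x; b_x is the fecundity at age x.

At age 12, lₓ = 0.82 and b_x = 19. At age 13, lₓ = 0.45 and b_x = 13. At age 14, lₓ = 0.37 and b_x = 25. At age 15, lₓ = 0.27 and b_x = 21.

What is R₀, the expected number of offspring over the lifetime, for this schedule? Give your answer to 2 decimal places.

36.35

R₀ = Σ lₓ b_x:
  age 12: 0.82 × 19 = 15.5800
  age 13: 0.45 × 13 = 5.8500
  age 14: 0.37 × 25 = 9.2500
  age 15: 0.27 × 21 = 5.6700
R₀ = 15.5800 + 5.8500 + 9.2500 + 5.6700 = 36.3500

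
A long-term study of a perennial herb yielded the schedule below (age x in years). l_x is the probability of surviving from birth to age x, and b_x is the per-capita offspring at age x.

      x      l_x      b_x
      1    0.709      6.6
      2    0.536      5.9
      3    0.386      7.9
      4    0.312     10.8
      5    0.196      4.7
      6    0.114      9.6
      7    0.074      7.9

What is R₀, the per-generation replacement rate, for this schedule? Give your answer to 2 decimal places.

R₀ = Σ l_x b_x:
  age 1: 0.709 × 6.6 = 4.6794
  age 2: 0.536 × 5.9 = 3.1624
  age 3: 0.386 × 7.9 = 3.0494
  age 4: 0.312 × 10.8 = 3.3696
  age 5: 0.196 × 4.7 = 0.9212
  age 6: 0.114 × 9.6 = 1.0944
  age 7: 0.074 × 7.9 = 0.5846
R₀ = 4.6794 + 3.1624 + 3.0494 + 3.3696 + 0.9212 + 1.0944 + 0.5846 = 16.8610

16.86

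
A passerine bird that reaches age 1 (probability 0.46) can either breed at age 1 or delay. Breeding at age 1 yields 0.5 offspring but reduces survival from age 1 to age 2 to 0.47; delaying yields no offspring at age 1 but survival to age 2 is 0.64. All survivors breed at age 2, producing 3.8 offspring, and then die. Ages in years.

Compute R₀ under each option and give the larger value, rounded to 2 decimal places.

1.12

breed at age 1: R₀ = 0.46 × (0.5 + 0.47 × 3.8) = 0.46 × 2.2860 = 1.0516
delay to age 2: R₀ = 0.46 × (0.64 × 3.8) = 0.46 × 2.4320 = 1.1187
Higher: delay to age 2 (1.1187).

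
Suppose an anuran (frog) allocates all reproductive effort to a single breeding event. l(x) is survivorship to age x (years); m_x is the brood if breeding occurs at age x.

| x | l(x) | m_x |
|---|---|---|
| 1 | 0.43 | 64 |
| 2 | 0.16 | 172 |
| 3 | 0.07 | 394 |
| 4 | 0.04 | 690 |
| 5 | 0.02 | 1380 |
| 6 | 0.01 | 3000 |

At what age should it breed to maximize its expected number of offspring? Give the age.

6

Expected offspring if breeding at age x = l(x) × m_x:
  age 1: 0.43 × 64 = 27.520
  age 2: 0.16 × 172 = 27.520
  age 3: 0.07 × 394 = 27.580
  age 4: 0.04 × 690 = 27.600
  age 5: 0.02 × 1380 = 27.600
  age 6: 0.01 × 3000 = 30.000
Maximum at age 6 (30.000).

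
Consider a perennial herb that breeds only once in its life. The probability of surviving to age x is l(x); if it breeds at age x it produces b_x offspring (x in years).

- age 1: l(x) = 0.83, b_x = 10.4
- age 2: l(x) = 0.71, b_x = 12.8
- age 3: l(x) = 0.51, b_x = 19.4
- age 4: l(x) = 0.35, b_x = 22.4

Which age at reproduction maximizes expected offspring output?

Expected offspring if breeding at age x = l(x) × b_x:
  age 1: 0.83 × 10.4 = 8.632
  age 2: 0.71 × 12.8 = 9.088
  age 3: 0.51 × 19.4 = 9.894
  age 4: 0.35 × 22.4 = 7.840
Maximum at age 3 (9.894).

3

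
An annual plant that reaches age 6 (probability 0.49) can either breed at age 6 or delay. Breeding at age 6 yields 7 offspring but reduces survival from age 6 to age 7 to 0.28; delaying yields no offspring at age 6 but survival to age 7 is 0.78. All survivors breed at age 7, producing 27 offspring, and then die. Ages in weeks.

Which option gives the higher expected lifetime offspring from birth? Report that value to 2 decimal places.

breed at age 6: R₀ = 0.49 × (7 + 0.28 × 27) = 0.49 × 14.5600 = 7.1344
delay to age 7: R₀ = 0.49 × (0.78 × 27) = 0.49 × 21.0600 = 10.3194
Higher: delay to age 7 (10.3194).

10.32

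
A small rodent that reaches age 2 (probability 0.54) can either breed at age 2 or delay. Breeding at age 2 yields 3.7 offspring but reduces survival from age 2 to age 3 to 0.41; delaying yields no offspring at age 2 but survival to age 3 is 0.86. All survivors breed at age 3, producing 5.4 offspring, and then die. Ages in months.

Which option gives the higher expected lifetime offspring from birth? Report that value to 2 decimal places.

breed at age 2: R₀ = 0.54 × (3.7 + 0.41 × 5.4) = 0.54 × 5.9140 = 3.1936
delay to age 3: R₀ = 0.54 × (0.86 × 5.4) = 0.54 × 4.6440 = 2.5078
Higher: breed at age 2 (3.1936).

3.19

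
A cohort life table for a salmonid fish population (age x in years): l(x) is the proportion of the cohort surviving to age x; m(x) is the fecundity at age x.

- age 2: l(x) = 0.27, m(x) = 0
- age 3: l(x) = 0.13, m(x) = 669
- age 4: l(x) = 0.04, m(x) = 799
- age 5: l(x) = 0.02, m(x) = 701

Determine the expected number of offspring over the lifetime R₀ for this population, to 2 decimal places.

132.95

R₀ = Σ l(x) m(x):
  age 2: 0.27 × 0 = 0.0000
  age 3: 0.13 × 669 = 86.9700
  age 4: 0.04 × 799 = 31.9600
  age 5: 0.02 × 701 = 14.0200
R₀ = 0.0000 + 86.9700 + 31.9600 + 14.0200 = 132.9500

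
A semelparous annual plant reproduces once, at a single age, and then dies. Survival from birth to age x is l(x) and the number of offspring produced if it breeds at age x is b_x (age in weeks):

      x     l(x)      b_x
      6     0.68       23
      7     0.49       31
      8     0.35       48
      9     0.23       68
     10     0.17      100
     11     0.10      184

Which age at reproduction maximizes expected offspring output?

11

Expected offspring if breeding at age x = l(x) × b_x:
  age 6: 0.68 × 23 = 15.640
  age 7: 0.49 × 31 = 15.190
  age 8: 0.35 × 48 = 16.800
  age 9: 0.23 × 68 = 15.640
  age 10: 0.17 × 100 = 17.000
  age 11: 0.10 × 184 = 18.400
Maximum at age 11 (18.400).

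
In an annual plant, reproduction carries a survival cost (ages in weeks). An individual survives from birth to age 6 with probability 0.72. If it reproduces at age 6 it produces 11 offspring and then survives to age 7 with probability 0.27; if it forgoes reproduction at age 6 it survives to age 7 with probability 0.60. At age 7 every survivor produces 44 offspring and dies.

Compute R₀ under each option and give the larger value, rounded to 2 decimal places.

19.01

breed at age 6: R₀ = 0.72 × (11 + 0.27 × 44) = 0.72 × 22.8800 = 16.4736
delay to age 7: R₀ = 0.72 × (0.60 × 44) = 0.72 × 26.4000 = 19.0080
Higher: delay to age 7 (19.0080).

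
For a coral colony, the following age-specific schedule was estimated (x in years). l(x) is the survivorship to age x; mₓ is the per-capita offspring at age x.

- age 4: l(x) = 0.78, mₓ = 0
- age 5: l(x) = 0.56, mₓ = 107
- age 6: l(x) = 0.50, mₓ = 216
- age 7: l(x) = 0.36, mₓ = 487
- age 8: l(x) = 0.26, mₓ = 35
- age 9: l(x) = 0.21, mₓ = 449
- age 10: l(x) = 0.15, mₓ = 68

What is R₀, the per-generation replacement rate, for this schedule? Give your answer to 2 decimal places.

456.83

R₀ = Σ l(x) mₓ:
  age 4: 0.78 × 0 = 0.0000
  age 5: 0.56 × 107 = 59.9200
  age 6: 0.50 × 216 = 108.0000
  age 7: 0.36 × 487 = 175.3200
  age 8: 0.26 × 35 = 9.1000
  age 9: 0.21 × 449 = 94.2900
  age 10: 0.15 × 68 = 10.2000
R₀ = 0.0000 + 59.9200 + 108.0000 + 175.3200 + 9.1000 + 94.2900 + 10.2000 = 456.8300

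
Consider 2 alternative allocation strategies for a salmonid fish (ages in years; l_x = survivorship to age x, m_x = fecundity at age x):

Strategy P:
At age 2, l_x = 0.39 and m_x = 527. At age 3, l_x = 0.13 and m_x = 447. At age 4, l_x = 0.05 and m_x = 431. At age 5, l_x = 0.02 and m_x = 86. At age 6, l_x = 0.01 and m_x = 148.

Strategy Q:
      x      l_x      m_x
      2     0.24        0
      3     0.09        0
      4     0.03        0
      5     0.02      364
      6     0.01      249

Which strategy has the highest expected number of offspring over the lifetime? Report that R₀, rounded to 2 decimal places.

Strategy P: R₀ = 0.39×527 + 0.13×447 + 0.05×431 + 0.02×86 + 0.01×148 = 288.3900
Strategy Q: R₀ = 0.24×0 + 0.09×0 + 0.03×0 + 0.02×364 + 0.01×249 = 9.7700
Highest R₀: strategy P with 288.3900.

288.39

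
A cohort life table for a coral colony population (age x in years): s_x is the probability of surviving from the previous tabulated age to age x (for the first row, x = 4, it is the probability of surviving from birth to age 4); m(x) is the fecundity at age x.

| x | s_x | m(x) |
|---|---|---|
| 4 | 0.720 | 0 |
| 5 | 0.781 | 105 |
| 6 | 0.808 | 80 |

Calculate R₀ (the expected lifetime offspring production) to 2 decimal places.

Survivorship from birth: l_x = s_4·s_5·…·s_x.
  l_4 = 0.72000
  l_5 = 0.56232
  l_6 = 0.45435
R₀ = Σ l_x m(x):
  age 4: 0.72000 × 0 = 0.0000
  age 5: 0.56232 × 105 = 59.0436
  age 6: 0.45435 × 80 = 36.3480
R₀ = 0.0000 + 59.0436 + 36.3480 = 95.3916

95.39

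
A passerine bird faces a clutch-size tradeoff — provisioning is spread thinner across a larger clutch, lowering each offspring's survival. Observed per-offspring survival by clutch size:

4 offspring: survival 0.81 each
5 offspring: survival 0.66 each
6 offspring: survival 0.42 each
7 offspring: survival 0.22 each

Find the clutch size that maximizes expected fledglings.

Expected fledglings = c × s(c):
  c=4: 4 × 0.81 = 3.240
  c=5: 5 × 0.66 = 3.300
  c=6: 6 × 0.42 = 2.520
  c=7: 7 × 0.22 = 1.540
Maximum at c = 5 (3.300 fledglings).

5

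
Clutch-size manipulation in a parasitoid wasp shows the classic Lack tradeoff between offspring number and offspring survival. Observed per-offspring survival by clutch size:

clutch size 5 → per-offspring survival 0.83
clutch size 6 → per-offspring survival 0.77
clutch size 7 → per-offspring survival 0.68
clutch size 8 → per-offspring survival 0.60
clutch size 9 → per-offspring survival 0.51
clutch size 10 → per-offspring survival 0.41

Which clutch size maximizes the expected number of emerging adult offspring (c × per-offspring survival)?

8

Expected emerging adult offspring = c × s(c):
  c=5: 5 × 0.83 = 4.150
  c=6: 6 × 0.77 = 4.620
  c=7: 7 × 0.68 = 4.760
  c=8: 8 × 0.60 = 4.800
  c=9: 9 × 0.51 = 4.590
  c=10: 10 × 0.41 = 4.100
Maximum at c = 8 (4.800 emerging adult offspring).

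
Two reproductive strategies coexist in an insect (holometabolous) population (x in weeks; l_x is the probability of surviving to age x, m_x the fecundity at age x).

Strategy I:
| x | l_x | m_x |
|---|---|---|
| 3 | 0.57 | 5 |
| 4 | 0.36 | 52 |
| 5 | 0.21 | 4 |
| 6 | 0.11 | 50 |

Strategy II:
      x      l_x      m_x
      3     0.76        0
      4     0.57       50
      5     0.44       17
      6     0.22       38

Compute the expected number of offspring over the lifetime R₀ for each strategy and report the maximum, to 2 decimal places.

44.34

Strategy I: R₀ = 0.57×5 + 0.36×52 + 0.21×4 + 0.11×50 = 27.9100
Strategy II: R₀ = 0.76×0 + 0.57×50 + 0.44×17 + 0.22×38 = 44.3400
Highest R₀: strategy II with 44.3400.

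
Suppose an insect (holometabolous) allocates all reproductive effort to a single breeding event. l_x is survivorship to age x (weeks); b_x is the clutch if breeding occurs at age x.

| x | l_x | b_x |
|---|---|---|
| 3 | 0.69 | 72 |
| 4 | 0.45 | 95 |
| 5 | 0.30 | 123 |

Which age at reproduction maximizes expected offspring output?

3

Expected offspring if breeding at age x = l_x × b_x:
  age 3: 0.69 × 72 = 49.680
  age 4: 0.45 × 95 = 42.750
  age 5: 0.30 × 123 = 36.900
Maximum at age 3 (49.680).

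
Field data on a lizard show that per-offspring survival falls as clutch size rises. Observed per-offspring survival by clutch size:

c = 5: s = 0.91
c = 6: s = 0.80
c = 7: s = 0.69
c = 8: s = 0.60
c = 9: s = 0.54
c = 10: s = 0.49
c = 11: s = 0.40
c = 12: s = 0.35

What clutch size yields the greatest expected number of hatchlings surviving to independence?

10

Expected hatchlings surviving to independence = c × s(c):
  c=5: 5 × 0.91 = 4.550
  c=6: 6 × 0.80 = 4.800
  c=7: 7 × 0.69 = 4.830
  c=8: 8 × 0.60 = 4.800
  c=9: 9 × 0.54 = 4.860
  c=10: 10 × 0.49 = 4.900
  c=11: 11 × 0.40 = 4.400
  c=12: 12 × 0.35 = 4.200
Maximum at c = 10 (4.900 hatchlings surviving to independence).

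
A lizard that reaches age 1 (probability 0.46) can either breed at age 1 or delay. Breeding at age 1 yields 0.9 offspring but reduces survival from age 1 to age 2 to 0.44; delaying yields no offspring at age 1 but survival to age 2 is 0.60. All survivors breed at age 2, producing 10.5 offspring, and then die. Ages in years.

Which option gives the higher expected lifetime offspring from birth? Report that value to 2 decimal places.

2.90

breed at age 1: R₀ = 0.46 × (0.9 + 0.44 × 10.5) = 0.46 × 5.5200 = 2.5392
delay to age 2: R₀ = 0.46 × (0.60 × 10.5) = 0.46 × 6.3000 = 2.8980
Higher: delay to age 2 (2.8980).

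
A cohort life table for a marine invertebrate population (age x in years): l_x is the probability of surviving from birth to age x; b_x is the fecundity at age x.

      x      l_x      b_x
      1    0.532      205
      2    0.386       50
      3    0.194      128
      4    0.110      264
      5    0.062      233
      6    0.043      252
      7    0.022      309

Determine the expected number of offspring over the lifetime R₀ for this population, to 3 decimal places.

214.312

R₀ = Σ l_x b_x:
  age 1: 0.532 × 205 = 109.0600
  age 2: 0.386 × 50 = 19.3000
  age 3: 0.194 × 128 = 24.8320
  age 4: 0.110 × 264 = 29.0400
  age 5: 0.062 × 233 = 14.4460
  age 6: 0.043 × 252 = 10.8360
  age 7: 0.022 × 309 = 6.7980
R₀ = 109.0600 + 19.3000 + 24.8320 + 29.0400 + 14.4460 + 10.8360 + 6.7980 = 214.3120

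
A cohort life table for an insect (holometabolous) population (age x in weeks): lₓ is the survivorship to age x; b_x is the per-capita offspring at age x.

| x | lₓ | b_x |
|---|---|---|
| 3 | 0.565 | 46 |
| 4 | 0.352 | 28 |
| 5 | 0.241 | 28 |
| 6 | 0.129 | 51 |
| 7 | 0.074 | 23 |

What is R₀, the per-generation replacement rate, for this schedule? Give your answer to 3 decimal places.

50.875

R₀ = Σ lₓ b_x:
  age 3: 0.565 × 46 = 25.9900
  age 4: 0.352 × 28 = 9.8560
  age 5: 0.241 × 28 = 6.7480
  age 6: 0.129 × 51 = 6.5790
  age 7: 0.074 × 23 = 1.7020
R₀ = 25.9900 + 9.8560 + 6.7480 + 6.5790 + 1.7020 = 50.8750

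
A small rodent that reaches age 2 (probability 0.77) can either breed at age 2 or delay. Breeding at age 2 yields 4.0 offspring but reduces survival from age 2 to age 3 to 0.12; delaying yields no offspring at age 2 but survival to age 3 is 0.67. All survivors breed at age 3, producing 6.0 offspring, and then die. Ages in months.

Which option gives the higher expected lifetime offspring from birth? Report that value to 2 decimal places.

breed at age 2: R₀ = 0.77 × (4.0 + 0.12 × 6.0) = 0.77 × 4.7200 = 3.6344
delay to age 3: R₀ = 0.77 × (0.67 × 6.0) = 0.77 × 4.0200 = 3.0954
Higher: breed at age 2 (3.6344).

3.63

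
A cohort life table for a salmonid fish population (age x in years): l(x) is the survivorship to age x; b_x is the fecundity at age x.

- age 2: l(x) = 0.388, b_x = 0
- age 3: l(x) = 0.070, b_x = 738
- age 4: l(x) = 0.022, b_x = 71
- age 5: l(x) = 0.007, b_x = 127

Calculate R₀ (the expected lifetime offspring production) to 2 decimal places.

54.11

R₀ = Σ l(x) b_x:
  age 2: 0.388 × 0 = 0.0000
  age 3: 0.070 × 738 = 51.6600
  age 4: 0.022 × 71 = 1.5620
  age 5: 0.007 × 127 = 0.8890
R₀ = 0.0000 + 51.6600 + 1.5620 + 0.8890 = 54.1110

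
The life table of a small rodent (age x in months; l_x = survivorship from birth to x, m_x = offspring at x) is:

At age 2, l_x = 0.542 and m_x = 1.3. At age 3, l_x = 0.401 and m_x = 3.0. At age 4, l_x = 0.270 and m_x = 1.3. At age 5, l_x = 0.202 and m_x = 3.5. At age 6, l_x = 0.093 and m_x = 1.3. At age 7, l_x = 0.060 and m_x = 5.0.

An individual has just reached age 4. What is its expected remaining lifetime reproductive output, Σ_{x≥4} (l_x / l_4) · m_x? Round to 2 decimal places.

l_4 = 0.270. Conditional survival from age 4 to x is l_x / l_4.
  x=4: (0.270/0.270) × 1.3 = 1.3000
  x=5: (0.202/0.270) × 3.5 = 2.6185
  x=6: (0.093/0.270) × 1.3 = 0.4478
  x=7: (0.060/0.270) × 5.0 = 1.1111
Sum = 1.3000 + 2.6185 + 0.4478 + 1.1111 = 5.4774

5.48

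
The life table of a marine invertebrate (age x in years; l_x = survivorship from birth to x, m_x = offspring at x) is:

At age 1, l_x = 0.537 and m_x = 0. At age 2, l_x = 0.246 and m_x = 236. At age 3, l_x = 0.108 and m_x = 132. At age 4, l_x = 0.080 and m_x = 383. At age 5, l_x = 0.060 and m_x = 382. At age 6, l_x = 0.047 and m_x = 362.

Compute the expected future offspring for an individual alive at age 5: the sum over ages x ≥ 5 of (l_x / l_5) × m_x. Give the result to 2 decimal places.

l_5 = 0.060. Conditional survival from age 5 to x is l_x / l_5.
  x=5: (0.060/0.060) × 382 = 382.0000
  x=6: (0.047/0.060) × 362 = 283.5667
Sum = 382.0000 + 283.5667 = 665.5667

665.57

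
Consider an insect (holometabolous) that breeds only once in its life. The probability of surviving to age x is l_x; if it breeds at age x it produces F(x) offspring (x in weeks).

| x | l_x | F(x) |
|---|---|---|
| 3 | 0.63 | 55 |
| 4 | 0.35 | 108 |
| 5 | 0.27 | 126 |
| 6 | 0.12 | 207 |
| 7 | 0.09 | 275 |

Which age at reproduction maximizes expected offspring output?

4

Expected offspring if breeding at age x = l_x × F(x):
  age 3: 0.63 × 55 = 34.650
  age 4: 0.35 × 108 = 37.800
  age 5: 0.27 × 126 = 34.020
  age 6: 0.12 × 207 = 24.840
  age 7: 0.09 × 275 = 24.750
Maximum at age 4 (37.800).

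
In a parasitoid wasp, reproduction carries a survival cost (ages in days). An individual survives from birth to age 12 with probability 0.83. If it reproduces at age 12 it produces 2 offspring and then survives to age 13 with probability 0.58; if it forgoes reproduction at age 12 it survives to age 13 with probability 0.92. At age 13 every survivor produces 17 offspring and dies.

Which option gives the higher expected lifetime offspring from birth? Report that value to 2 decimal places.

breed at age 12: R₀ = 0.83 × (2 + 0.58 × 17) = 0.83 × 11.8600 = 9.8438
delay to age 13: R₀ = 0.83 × (0.92 × 17) = 0.83 × 15.6400 = 12.9812
Higher: delay to age 13 (12.9812).

12.98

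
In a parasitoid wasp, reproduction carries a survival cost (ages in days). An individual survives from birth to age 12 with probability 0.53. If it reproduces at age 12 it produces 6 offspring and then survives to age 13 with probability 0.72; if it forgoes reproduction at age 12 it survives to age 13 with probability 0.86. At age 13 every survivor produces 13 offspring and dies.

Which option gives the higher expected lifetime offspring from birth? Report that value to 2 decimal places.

breed at age 12: R₀ = 0.53 × (6 + 0.72 × 13) = 0.53 × 15.3600 = 8.1408
delay to age 13: R₀ = 0.53 × (0.86 × 13) = 0.53 × 11.1800 = 5.9254
Higher: breed at age 12 (8.1408).

8.14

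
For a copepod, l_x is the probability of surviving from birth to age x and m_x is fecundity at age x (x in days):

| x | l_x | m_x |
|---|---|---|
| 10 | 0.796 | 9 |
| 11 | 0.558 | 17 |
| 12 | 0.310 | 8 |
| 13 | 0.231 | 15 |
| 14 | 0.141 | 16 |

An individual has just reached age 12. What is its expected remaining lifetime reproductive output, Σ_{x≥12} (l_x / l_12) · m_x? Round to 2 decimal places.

l_12 = 0.310. Conditional survival from age 12 to x is l_x / l_12.
  x=12: (0.310/0.310) × 8 = 8.0000
  x=13: (0.231/0.310) × 15 = 11.1774
  x=14: (0.141/0.310) × 16 = 7.2774
Sum = 8.0000 + 11.1774 + 7.2774 = 26.4548

26.45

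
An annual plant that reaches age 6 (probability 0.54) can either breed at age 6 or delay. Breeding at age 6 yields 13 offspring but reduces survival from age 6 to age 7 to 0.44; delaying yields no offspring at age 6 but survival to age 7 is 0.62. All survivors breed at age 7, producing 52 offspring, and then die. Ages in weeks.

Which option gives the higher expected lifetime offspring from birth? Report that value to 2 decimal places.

19.38

breed at age 6: R₀ = 0.54 × (13 + 0.44 × 52) = 0.54 × 35.8800 = 19.3752
delay to age 7: R₀ = 0.54 × (0.62 × 52) = 0.54 × 32.2400 = 17.4096
Higher: breed at age 6 (19.3752).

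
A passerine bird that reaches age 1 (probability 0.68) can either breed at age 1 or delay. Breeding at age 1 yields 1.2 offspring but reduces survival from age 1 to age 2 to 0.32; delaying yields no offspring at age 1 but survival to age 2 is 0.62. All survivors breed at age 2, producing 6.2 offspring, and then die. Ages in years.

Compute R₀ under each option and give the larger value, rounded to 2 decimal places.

2.61

breed at age 1: R₀ = 0.68 × (1.2 + 0.32 × 6.2) = 0.68 × 3.1840 = 2.1651
delay to age 2: R₀ = 0.68 × (0.62 × 6.2) = 0.68 × 3.8440 = 2.6139
Higher: delay to age 2 (2.6139).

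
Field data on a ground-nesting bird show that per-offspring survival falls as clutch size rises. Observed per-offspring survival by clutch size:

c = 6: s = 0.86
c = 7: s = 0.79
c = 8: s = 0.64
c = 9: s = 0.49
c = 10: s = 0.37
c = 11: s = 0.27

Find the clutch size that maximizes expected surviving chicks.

Expected surviving chicks = c × s(c):
  c=6: 6 × 0.86 = 5.160
  c=7: 7 × 0.79 = 5.530
  c=8: 8 × 0.64 = 5.120
  c=9: 9 × 0.49 = 4.410
  c=10: 10 × 0.37 = 3.700
  c=11: 11 × 0.27 = 2.970
Maximum at c = 7 (5.530 surviving chicks).

7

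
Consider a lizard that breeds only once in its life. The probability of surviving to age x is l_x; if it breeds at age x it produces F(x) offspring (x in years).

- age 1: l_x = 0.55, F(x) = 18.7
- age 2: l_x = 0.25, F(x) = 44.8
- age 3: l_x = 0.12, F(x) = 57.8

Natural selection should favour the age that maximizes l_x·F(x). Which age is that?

Expected offspring if breeding at age x = l_x × F(x):
  age 1: 0.55 × 18.7 = 10.285
  age 2: 0.25 × 44.8 = 11.200
  age 3: 0.12 × 57.8 = 6.936
Maximum at age 2 (11.200).

2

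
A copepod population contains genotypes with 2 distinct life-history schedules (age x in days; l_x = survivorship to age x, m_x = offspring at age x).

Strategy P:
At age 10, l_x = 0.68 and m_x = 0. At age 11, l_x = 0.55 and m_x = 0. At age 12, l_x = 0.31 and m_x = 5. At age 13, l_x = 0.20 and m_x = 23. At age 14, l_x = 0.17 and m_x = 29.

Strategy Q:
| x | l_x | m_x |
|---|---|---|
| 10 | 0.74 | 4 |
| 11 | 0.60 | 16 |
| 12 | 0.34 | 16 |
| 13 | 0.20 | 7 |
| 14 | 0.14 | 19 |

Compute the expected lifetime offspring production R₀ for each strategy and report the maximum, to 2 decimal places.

Strategy P: R₀ = 0.68×0 + 0.55×0 + 0.31×5 + 0.20×23 + 0.17×29 = 11.0800
Strategy Q: R₀ = 0.74×4 + 0.60×16 + 0.34×16 + 0.20×7 + 0.14×19 = 22.0600
Highest R₀: strategy Q with 22.0600.

22.06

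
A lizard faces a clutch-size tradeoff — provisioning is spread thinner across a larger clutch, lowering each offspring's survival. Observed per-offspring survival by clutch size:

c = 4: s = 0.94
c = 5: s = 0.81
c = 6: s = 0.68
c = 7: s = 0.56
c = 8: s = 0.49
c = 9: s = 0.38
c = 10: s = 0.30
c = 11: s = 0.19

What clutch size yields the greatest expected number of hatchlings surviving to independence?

Expected hatchlings surviving to independence = c × s(c):
  c=4: 4 × 0.94 = 3.760
  c=5: 5 × 0.81 = 4.050
  c=6: 6 × 0.68 = 4.080
  c=7: 7 × 0.56 = 3.920
  c=8: 8 × 0.49 = 3.920
  c=9: 9 × 0.38 = 3.420
  c=10: 10 × 0.30 = 3.000
  c=11: 11 × 0.19 = 2.090
Maximum at c = 6 (4.080 hatchlings surviving to independence).

6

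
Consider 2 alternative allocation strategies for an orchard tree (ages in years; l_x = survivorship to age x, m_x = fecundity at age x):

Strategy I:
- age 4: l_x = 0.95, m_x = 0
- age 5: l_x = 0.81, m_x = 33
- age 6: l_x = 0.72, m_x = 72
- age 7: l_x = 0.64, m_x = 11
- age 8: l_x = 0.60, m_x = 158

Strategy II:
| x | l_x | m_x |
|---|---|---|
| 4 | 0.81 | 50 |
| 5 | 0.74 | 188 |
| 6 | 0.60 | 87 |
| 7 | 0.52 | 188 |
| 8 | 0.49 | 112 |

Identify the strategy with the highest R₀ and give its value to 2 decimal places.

384.46

Strategy I: R₀ = 0.95×0 + 0.81×33 + 0.72×72 + 0.64×11 + 0.60×158 = 180.4100
Strategy II: R₀ = 0.81×50 + 0.74×188 + 0.60×87 + 0.52×188 + 0.49×112 = 384.4600
Highest R₀: strategy II with 384.4600.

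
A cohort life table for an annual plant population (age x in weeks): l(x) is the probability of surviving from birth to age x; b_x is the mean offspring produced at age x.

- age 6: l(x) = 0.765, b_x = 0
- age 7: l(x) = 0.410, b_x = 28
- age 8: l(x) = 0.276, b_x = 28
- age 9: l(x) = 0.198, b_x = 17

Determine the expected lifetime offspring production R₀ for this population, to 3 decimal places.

R₀ = Σ l(x) b_x:
  age 6: 0.765 × 0 = 0.0000
  age 7: 0.410 × 28 = 11.4800
  age 8: 0.276 × 28 = 7.7280
  age 9: 0.198 × 17 = 3.3660
R₀ = 0.0000 + 11.4800 + 7.7280 + 3.3660 = 22.5740

22.574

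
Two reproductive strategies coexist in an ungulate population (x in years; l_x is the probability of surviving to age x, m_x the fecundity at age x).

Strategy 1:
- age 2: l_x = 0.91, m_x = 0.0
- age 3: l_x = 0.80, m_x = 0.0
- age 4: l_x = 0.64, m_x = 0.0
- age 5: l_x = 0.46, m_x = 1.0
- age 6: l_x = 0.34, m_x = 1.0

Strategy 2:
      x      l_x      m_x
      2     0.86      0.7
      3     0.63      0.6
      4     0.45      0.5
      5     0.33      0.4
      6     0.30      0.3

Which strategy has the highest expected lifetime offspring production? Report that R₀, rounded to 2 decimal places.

1.43

Strategy 1: R₀ = 0.91×0.0 + 0.80×0.0 + 0.64×0.0 + 0.46×1.0 + 0.34×1.0 = 0.8000
Strategy 2: R₀ = 0.86×0.7 + 0.63×0.6 + 0.45×0.5 + 0.33×0.4 + 0.30×0.3 = 1.4270
Highest R₀: strategy 2 with 1.4270.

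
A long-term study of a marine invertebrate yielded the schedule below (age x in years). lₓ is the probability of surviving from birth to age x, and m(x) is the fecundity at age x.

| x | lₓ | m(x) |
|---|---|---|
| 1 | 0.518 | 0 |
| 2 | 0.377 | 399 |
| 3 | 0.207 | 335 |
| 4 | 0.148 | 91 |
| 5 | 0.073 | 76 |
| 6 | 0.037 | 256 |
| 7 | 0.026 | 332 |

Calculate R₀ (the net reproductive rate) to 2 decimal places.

256.89

R₀ = Σ lₓ m(x):
  age 1: 0.518 × 0 = 0.0000
  age 2: 0.377 × 399 = 150.4230
  age 3: 0.207 × 335 = 69.3450
  age 4: 0.148 × 91 = 13.4680
  age 5: 0.073 × 76 = 5.5480
  age 6: 0.037 × 256 = 9.4720
  age 7: 0.026 × 332 = 8.6320
R₀ = 0.0000 + 150.4230 + 69.3450 + 13.4680 + 5.5480 + 9.4720 + 8.6320 = 256.8880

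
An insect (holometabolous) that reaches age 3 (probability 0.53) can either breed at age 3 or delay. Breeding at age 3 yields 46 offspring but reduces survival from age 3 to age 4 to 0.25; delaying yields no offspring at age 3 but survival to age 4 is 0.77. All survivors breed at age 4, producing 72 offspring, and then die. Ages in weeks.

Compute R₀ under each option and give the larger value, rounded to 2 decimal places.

33.92

breed at age 3: R₀ = 0.53 × (46 + 0.25 × 72) = 0.53 × 64.0000 = 33.9200
delay to age 4: R₀ = 0.53 × (0.77 × 72) = 0.53 × 55.4400 = 29.3832
Higher: breed at age 3 (33.9200).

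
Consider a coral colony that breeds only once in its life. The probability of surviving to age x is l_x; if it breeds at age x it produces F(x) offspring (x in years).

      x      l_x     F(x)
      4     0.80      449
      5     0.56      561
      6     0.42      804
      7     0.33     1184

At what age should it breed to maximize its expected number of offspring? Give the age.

Expected offspring if breeding at age x = l_x × F(x):
  age 4: 0.80 × 449 = 359.200
  age 5: 0.56 × 561 = 314.160
  age 6: 0.42 × 804 = 337.680
  age 7: 0.33 × 1184 = 390.720
Maximum at age 7 (390.720).

7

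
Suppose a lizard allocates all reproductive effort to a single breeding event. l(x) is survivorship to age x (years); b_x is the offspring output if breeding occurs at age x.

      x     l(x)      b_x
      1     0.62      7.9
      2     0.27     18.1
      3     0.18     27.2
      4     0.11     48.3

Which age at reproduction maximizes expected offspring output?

4

Expected offspring if breeding at age x = l(x) × b_x:
  age 1: 0.62 × 7.9 = 4.898
  age 2: 0.27 × 18.1 = 4.887
  age 3: 0.18 × 27.2 = 4.896
  age 4: 0.11 × 48.3 = 5.313
Maximum at age 4 (5.313).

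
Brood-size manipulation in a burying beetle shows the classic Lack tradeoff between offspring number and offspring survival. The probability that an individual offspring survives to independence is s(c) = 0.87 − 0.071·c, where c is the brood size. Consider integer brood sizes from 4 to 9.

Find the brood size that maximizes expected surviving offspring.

6

Expected surviving offspring = c × s(c):
  c=4: 4 × 0.586 = 2.344
  c=5: 5 × 0.515 = 2.575
  c=6: 6 × 0.444 = 2.664
  c=7: 7 × 0.373 = 2.611
  c=8: 8 × 0.302 = 2.416
  c=9: 9 × 0.231 = 2.079
Maximum at c = 6 (2.664 surviving offspring).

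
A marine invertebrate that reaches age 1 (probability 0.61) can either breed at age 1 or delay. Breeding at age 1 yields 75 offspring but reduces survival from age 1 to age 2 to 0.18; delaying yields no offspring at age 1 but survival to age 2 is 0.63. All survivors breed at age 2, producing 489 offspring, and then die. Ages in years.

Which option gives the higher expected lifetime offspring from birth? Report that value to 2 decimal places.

breed at age 1: R₀ = 0.61 × (75 + 0.18 × 489) = 0.61 × 163.0200 = 99.4422
delay to age 2: R₀ = 0.61 × (0.63 × 489) = 0.61 × 308.0700 = 187.9227
Higher: delay to age 2 (187.9227).

187.92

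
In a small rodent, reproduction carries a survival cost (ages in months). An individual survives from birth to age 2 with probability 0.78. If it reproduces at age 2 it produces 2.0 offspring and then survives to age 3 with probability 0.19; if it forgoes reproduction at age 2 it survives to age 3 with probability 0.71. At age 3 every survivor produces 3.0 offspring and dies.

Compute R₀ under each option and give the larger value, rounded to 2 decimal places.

breed at age 2: R₀ = 0.78 × (2.0 + 0.19 × 3.0) = 0.78 × 2.5700 = 2.0046
delay to age 3: R₀ = 0.78 × (0.71 × 3.0) = 0.78 × 2.1300 = 1.6614
Higher: breed at age 2 (2.0046).

2.00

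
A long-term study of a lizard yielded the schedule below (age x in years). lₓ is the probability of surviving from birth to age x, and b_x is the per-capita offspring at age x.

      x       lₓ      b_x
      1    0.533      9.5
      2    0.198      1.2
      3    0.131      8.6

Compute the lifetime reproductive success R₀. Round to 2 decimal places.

6.43

R₀ = Σ lₓ b_x:
  age 1: 0.533 × 9.5 = 5.0635
  age 2: 0.198 × 1.2 = 0.2376
  age 3: 0.131 × 8.6 = 1.1266
R₀ = 5.0635 + 0.2376 + 1.1266 = 6.4277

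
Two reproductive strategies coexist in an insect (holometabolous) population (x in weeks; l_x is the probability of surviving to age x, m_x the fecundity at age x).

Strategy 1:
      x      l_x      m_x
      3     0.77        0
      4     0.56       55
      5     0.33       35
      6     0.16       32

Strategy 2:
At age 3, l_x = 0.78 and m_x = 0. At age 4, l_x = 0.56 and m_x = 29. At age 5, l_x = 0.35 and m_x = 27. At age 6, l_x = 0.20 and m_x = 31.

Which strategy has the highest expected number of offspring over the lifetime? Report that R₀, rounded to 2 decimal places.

47.47

Strategy 1: R₀ = 0.77×0 + 0.56×55 + 0.33×35 + 0.16×32 = 47.4700
Strategy 2: R₀ = 0.78×0 + 0.56×29 + 0.35×27 + 0.20×31 = 31.8900
Highest R₀: strategy 1 with 47.4700.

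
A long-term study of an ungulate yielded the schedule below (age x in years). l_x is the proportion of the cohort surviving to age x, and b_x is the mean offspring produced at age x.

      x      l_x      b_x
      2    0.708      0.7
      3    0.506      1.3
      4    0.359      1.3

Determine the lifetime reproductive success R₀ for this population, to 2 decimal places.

1.62

R₀ = Σ l_x b_x:
  age 2: 0.708 × 0.7 = 0.4956
  age 3: 0.506 × 1.3 = 0.6578
  age 4: 0.359 × 1.3 = 0.4667
R₀ = 0.4956 + 0.6578 + 0.4667 = 1.6201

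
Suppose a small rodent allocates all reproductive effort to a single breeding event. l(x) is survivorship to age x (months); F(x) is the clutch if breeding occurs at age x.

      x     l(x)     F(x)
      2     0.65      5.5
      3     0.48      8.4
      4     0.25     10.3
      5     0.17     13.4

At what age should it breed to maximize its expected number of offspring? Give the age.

3

Expected offspring if breeding at age x = l(x) × F(x):
  age 2: 0.65 × 5.5 = 3.575
  age 3: 0.48 × 8.4 = 4.032
  age 4: 0.25 × 10.3 = 2.575
  age 5: 0.17 × 13.4 = 2.278
Maximum at age 3 (4.032).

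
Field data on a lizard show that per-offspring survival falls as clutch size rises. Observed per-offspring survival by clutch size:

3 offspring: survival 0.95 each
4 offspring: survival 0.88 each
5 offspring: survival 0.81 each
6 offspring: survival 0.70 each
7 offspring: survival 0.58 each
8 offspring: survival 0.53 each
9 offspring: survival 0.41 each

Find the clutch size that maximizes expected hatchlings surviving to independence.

Expected hatchlings surviving to independence = c × s(c):
  c=3: 3 × 0.95 = 2.850
  c=4: 4 × 0.88 = 3.520
  c=5: 5 × 0.81 = 4.050
  c=6: 6 × 0.70 = 4.200
  c=7: 7 × 0.58 = 4.060
  c=8: 8 × 0.53 = 4.240
  c=9: 9 × 0.41 = 3.690
Maximum at c = 8 (4.240 hatchlings surviving to independence).

8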